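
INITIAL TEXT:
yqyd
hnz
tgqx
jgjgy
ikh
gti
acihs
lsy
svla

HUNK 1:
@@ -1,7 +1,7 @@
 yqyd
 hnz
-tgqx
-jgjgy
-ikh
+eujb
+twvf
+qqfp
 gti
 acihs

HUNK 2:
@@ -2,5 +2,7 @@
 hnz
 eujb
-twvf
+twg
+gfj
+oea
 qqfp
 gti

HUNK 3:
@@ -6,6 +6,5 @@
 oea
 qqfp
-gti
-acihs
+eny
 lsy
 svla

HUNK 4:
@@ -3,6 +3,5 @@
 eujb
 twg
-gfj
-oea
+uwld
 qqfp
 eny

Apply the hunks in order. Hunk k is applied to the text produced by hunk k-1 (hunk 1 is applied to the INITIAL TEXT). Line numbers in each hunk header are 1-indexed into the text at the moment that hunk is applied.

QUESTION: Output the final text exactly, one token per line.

Answer: yqyd
hnz
eujb
twg
uwld
qqfp
eny
lsy
svla

Derivation:
Hunk 1: at line 1 remove [tgqx,jgjgy,ikh] add [eujb,twvf,qqfp] -> 9 lines: yqyd hnz eujb twvf qqfp gti acihs lsy svla
Hunk 2: at line 2 remove [twvf] add [twg,gfj,oea] -> 11 lines: yqyd hnz eujb twg gfj oea qqfp gti acihs lsy svla
Hunk 3: at line 6 remove [gti,acihs] add [eny] -> 10 lines: yqyd hnz eujb twg gfj oea qqfp eny lsy svla
Hunk 4: at line 3 remove [gfj,oea] add [uwld] -> 9 lines: yqyd hnz eujb twg uwld qqfp eny lsy svla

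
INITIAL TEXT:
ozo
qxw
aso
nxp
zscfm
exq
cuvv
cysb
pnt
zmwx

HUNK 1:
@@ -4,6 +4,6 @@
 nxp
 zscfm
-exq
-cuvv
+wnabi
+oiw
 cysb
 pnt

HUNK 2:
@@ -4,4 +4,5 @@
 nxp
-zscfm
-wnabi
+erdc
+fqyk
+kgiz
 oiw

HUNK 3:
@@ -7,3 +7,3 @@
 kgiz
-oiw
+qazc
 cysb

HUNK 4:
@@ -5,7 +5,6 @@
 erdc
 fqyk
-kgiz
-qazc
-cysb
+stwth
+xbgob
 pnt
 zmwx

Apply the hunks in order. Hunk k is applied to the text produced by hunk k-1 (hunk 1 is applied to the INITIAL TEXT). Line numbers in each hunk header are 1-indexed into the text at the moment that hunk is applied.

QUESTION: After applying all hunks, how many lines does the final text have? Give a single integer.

Answer: 10

Derivation:
Hunk 1: at line 4 remove [exq,cuvv] add [wnabi,oiw] -> 10 lines: ozo qxw aso nxp zscfm wnabi oiw cysb pnt zmwx
Hunk 2: at line 4 remove [zscfm,wnabi] add [erdc,fqyk,kgiz] -> 11 lines: ozo qxw aso nxp erdc fqyk kgiz oiw cysb pnt zmwx
Hunk 3: at line 7 remove [oiw] add [qazc] -> 11 lines: ozo qxw aso nxp erdc fqyk kgiz qazc cysb pnt zmwx
Hunk 4: at line 5 remove [kgiz,qazc,cysb] add [stwth,xbgob] -> 10 lines: ozo qxw aso nxp erdc fqyk stwth xbgob pnt zmwx
Final line count: 10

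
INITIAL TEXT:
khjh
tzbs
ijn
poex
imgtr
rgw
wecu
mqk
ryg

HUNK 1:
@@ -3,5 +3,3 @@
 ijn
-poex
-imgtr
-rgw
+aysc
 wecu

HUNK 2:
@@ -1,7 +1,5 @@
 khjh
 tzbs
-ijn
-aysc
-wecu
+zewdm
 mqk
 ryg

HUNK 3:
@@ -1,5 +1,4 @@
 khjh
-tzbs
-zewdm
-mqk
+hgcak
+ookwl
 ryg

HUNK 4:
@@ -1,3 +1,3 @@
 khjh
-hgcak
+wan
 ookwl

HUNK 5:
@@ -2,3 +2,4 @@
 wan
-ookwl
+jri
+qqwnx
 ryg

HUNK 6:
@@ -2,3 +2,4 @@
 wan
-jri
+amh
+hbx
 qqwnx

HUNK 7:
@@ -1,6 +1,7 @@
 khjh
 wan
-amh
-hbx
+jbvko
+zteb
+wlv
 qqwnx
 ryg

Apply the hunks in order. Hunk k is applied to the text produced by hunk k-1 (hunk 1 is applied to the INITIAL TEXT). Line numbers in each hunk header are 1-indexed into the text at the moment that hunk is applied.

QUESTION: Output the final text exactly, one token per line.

Hunk 1: at line 3 remove [poex,imgtr,rgw] add [aysc] -> 7 lines: khjh tzbs ijn aysc wecu mqk ryg
Hunk 2: at line 1 remove [ijn,aysc,wecu] add [zewdm] -> 5 lines: khjh tzbs zewdm mqk ryg
Hunk 3: at line 1 remove [tzbs,zewdm,mqk] add [hgcak,ookwl] -> 4 lines: khjh hgcak ookwl ryg
Hunk 4: at line 1 remove [hgcak] add [wan] -> 4 lines: khjh wan ookwl ryg
Hunk 5: at line 2 remove [ookwl] add [jri,qqwnx] -> 5 lines: khjh wan jri qqwnx ryg
Hunk 6: at line 2 remove [jri] add [amh,hbx] -> 6 lines: khjh wan amh hbx qqwnx ryg
Hunk 7: at line 1 remove [amh,hbx] add [jbvko,zteb,wlv] -> 7 lines: khjh wan jbvko zteb wlv qqwnx ryg

Answer: khjh
wan
jbvko
zteb
wlv
qqwnx
ryg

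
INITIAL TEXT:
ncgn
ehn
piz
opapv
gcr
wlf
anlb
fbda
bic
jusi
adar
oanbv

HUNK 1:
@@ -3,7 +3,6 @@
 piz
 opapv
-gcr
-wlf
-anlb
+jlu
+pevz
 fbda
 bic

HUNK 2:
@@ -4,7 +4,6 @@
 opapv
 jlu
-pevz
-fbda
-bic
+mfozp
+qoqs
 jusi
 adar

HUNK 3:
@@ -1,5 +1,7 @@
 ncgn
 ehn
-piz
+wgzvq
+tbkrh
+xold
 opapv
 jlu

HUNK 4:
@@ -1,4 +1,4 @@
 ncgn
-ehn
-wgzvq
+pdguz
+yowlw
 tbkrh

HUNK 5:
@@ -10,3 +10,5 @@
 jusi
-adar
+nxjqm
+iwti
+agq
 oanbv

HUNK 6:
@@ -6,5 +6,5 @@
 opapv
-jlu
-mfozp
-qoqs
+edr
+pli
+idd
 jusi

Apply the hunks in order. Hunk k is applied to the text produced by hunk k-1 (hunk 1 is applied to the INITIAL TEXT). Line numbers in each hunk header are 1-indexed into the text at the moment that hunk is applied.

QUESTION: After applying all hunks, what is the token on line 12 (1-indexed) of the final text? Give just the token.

Answer: iwti

Derivation:
Hunk 1: at line 3 remove [gcr,wlf,anlb] add [jlu,pevz] -> 11 lines: ncgn ehn piz opapv jlu pevz fbda bic jusi adar oanbv
Hunk 2: at line 4 remove [pevz,fbda,bic] add [mfozp,qoqs] -> 10 lines: ncgn ehn piz opapv jlu mfozp qoqs jusi adar oanbv
Hunk 3: at line 1 remove [piz] add [wgzvq,tbkrh,xold] -> 12 lines: ncgn ehn wgzvq tbkrh xold opapv jlu mfozp qoqs jusi adar oanbv
Hunk 4: at line 1 remove [ehn,wgzvq] add [pdguz,yowlw] -> 12 lines: ncgn pdguz yowlw tbkrh xold opapv jlu mfozp qoqs jusi adar oanbv
Hunk 5: at line 10 remove [adar] add [nxjqm,iwti,agq] -> 14 lines: ncgn pdguz yowlw tbkrh xold opapv jlu mfozp qoqs jusi nxjqm iwti agq oanbv
Hunk 6: at line 6 remove [jlu,mfozp,qoqs] add [edr,pli,idd] -> 14 lines: ncgn pdguz yowlw tbkrh xold opapv edr pli idd jusi nxjqm iwti agq oanbv
Final line 12: iwti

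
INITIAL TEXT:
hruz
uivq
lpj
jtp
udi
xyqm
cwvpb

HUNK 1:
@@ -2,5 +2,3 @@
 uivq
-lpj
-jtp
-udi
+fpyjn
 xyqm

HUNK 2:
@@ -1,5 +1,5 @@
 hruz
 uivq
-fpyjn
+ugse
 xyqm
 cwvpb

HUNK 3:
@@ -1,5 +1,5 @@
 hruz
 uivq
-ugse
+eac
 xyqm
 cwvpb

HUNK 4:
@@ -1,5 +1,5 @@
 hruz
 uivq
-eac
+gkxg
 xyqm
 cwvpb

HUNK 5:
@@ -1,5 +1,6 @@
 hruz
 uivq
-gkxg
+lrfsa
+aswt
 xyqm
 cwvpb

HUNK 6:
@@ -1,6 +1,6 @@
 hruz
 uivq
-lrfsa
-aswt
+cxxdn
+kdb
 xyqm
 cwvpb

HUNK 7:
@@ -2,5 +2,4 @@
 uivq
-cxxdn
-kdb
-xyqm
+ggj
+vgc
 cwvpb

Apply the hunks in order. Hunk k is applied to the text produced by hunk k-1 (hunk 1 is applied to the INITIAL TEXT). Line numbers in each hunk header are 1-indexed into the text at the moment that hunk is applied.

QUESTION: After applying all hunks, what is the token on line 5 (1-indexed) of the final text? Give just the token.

Answer: cwvpb

Derivation:
Hunk 1: at line 2 remove [lpj,jtp,udi] add [fpyjn] -> 5 lines: hruz uivq fpyjn xyqm cwvpb
Hunk 2: at line 1 remove [fpyjn] add [ugse] -> 5 lines: hruz uivq ugse xyqm cwvpb
Hunk 3: at line 1 remove [ugse] add [eac] -> 5 lines: hruz uivq eac xyqm cwvpb
Hunk 4: at line 1 remove [eac] add [gkxg] -> 5 lines: hruz uivq gkxg xyqm cwvpb
Hunk 5: at line 1 remove [gkxg] add [lrfsa,aswt] -> 6 lines: hruz uivq lrfsa aswt xyqm cwvpb
Hunk 6: at line 1 remove [lrfsa,aswt] add [cxxdn,kdb] -> 6 lines: hruz uivq cxxdn kdb xyqm cwvpb
Hunk 7: at line 2 remove [cxxdn,kdb,xyqm] add [ggj,vgc] -> 5 lines: hruz uivq ggj vgc cwvpb
Final line 5: cwvpb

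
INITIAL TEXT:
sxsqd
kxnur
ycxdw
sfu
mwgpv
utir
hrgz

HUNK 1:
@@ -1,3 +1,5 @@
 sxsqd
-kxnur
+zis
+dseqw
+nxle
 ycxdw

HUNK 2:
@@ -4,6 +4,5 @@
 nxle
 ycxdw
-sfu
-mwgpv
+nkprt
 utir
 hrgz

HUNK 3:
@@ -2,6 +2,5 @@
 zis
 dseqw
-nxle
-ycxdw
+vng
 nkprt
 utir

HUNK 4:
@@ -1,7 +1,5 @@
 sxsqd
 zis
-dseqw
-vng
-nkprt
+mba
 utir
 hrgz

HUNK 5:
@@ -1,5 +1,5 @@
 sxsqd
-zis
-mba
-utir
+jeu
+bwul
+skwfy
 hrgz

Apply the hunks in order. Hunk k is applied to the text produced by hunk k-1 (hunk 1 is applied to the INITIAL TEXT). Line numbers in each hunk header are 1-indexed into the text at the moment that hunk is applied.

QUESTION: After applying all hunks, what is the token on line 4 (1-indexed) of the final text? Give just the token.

Hunk 1: at line 1 remove [kxnur] add [zis,dseqw,nxle] -> 9 lines: sxsqd zis dseqw nxle ycxdw sfu mwgpv utir hrgz
Hunk 2: at line 4 remove [sfu,mwgpv] add [nkprt] -> 8 lines: sxsqd zis dseqw nxle ycxdw nkprt utir hrgz
Hunk 3: at line 2 remove [nxle,ycxdw] add [vng] -> 7 lines: sxsqd zis dseqw vng nkprt utir hrgz
Hunk 4: at line 1 remove [dseqw,vng,nkprt] add [mba] -> 5 lines: sxsqd zis mba utir hrgz
Hunk 5: at line 1 remove [zis,mba,utir] add [jeu,bwul,skwfy] -> 5 lines: sxsqd jeu bwul skwfy hrgz
Final line 4: skwfy

Answer: skwfy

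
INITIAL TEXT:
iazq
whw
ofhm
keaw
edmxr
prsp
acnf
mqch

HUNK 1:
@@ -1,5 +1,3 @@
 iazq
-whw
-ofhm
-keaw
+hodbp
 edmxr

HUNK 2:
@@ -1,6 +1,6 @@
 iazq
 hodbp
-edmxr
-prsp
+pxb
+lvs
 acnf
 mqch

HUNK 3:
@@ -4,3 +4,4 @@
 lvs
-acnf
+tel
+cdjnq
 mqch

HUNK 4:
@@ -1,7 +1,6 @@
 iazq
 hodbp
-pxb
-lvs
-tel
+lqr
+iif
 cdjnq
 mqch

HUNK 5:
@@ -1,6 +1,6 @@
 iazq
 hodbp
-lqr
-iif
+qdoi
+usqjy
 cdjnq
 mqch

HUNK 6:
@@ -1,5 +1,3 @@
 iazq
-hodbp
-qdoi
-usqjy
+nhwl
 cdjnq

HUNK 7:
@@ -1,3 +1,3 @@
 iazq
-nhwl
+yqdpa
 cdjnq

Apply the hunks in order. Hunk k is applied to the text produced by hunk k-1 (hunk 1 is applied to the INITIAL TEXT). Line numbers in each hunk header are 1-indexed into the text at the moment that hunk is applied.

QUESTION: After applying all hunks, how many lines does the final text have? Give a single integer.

Hunk 1: at line 1 remove [whw,ofhm,keaw] add [hodbp] -> 6 lines: iazq hodbp edmxr prsp acnf mqch
Hunk 2: at line 1 remove [edmxr,prsp] add [pxb,lvs] -> 6 lines: iazq hodbp pxb lvs acnf mqch
Hunk 3: at line 4 remove [acnf] add [tel,cdjnq] -> 7 lines: iazq hodbp pxb lvs tel cdjnq mqch
Hunk 4: at line 1 remove [pxb,lvs,tel] add [lqr,iif] -> 6 lines: iazq hodbp lqr iif cdjnq mqch
Hunk 5: at line 1 remove [lqr,iif] add [qdoi,usqjy] -> 6 lines: iazq hodbp qdoi usqjy cdjnq mqch
Hunk 6: at line 1 remove [hodbp,qdoi,usqjy] add [nhwl] -> 4 lines: iazq nhwl cdjnq mqch
Hunk 7: at line 1 remove [nhwl] add [yqdpa] -> 4 lines: iazq yqdpa cdjnq mqch
Final line count: 4

Answer: 4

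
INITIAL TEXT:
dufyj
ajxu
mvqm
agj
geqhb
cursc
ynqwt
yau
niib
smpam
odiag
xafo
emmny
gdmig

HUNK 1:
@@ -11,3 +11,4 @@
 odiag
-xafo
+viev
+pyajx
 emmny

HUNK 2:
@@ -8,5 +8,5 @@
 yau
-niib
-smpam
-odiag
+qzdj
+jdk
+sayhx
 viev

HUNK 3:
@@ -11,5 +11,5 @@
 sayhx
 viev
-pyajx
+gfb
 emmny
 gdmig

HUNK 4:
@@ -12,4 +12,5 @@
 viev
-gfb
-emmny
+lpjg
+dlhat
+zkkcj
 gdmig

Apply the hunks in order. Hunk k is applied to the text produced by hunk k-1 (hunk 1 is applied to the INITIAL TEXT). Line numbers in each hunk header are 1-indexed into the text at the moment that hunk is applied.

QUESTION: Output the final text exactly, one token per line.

Hunk 1: at line 11 remove [xafo] add [viev,pyajx] -> 15 lines: dufyj ajxu mvqm agj geqhb cursc ynqwt yau niib smpam odiag viev pyajx emmny gdmig
Hunk 2: at line 8 remove [niib,smpam,odiag] add [qzdj,jdk,sayhx] -> 15 lines: dufyj ajxu mvqm agj geqhb cursc ynqwt yau qzdj jdk sayhx viev pyajx emmny gdmig
Hunk 3: at line 11 remove [pyajx] add [gfb] -> 15 lines: dufyj ajxu mvqm agj geqhb cursc ynqwt yau qzdj jdk sayhx viev gfb emmny gdmig
Hunk 4: at line 12 remove [gfb,emmny] add [lpjg,dlhat,zkkcj] -> 16 lines: dufyj ajxu mvqm agj geqhb cursc ynqwt yau qzdj jdk sayhx viev lpjg dlhat zkkcj gdmig

Answer: dufyj
ajxu
mvqm
agj
geqhb
cursc
ynqwt
yau
qzdj
jdk
sayhx
viev
lpjg
dlhat
zkkcj
gdmig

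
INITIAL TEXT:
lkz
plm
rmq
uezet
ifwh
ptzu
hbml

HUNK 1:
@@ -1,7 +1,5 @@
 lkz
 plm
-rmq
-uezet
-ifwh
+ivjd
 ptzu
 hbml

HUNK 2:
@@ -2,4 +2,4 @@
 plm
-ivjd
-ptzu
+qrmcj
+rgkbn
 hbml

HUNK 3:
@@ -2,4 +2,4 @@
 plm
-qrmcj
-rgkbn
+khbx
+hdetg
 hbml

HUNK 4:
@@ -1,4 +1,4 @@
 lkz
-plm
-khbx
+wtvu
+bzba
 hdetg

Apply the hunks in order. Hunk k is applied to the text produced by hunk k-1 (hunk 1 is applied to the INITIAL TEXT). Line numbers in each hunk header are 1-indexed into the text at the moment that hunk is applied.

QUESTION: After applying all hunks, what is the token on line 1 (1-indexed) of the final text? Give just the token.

Hunk 1: at line 1 remove [rmq,uezet,ifwh] add [ivjd] -> 5 lines: lkz plm ivjd ptzu hbml
Hunk 2: at line 2 remove [ivjd,ptzu] add [qrmcj,rgkbn] -> 5 lines: lkz plm qrmcj rgkbn hbml
Hunk 3: at line 2 remove [qrmcj,rgkbn] add [khbx,hdetg] -> 5 lines: lkz plm khbx hdetg hbml
Hunk 4: at line 1 remove [plm,khbx] add [wtvu,bzba] -> 5 lines: lkz wtvu bzba hdetg hbml
Final line 1: lkz

Answer: lkz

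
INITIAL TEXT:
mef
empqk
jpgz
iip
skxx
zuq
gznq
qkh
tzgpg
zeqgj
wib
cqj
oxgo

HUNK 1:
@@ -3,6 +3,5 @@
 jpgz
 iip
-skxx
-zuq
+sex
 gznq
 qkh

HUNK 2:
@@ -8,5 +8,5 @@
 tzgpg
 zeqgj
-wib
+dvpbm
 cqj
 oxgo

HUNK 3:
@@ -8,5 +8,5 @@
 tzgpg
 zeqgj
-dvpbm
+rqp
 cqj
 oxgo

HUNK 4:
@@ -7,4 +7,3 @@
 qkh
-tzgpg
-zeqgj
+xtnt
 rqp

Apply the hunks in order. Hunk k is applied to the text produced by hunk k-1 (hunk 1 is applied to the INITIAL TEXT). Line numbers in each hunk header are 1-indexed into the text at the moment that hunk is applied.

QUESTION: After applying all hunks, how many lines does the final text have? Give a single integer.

Answer: 11

Derivation:
Hunk 1: at line 3 remove [skxx,zuq] add [sex] -> 12 lines: mef empqk jpgz iip sex gznq qkh tzgpg zeqgj wib cqj oxgo
Hunk 2: at line 8 remove [wib] add [dvpbm] -> 12 lines: mef empqk jpgz iip sex gznq qkh tzgpg zeqgj dvpbm cqj oxgo
Hunk 3: at line 8 remove [dvpbm] add [rqp] -> 12 lines: mef empqk jpgz iip sex gznq qkh tzgpg zeqgj rqp cqj oxgo
Hunk 4: at line 7 remove [tzgpg,zeqgj] add [xtnt] -> 11 lines: mef empqk jpgz iip sex gznq qkh xtnt rqp cqj oxgo
Final line count: 11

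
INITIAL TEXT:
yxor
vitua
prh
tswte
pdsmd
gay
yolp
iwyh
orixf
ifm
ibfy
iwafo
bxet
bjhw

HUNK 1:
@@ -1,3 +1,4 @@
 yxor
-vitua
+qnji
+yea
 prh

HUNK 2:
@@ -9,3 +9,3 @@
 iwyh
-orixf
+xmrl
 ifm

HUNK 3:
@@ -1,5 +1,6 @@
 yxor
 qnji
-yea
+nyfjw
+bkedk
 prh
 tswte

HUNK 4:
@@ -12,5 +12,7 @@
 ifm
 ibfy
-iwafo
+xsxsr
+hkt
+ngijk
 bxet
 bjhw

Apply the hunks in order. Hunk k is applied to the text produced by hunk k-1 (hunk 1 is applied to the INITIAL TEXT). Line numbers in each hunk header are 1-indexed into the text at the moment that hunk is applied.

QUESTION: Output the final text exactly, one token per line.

Answer: yxor
qnji
nyfjw
bkedk
prh
tswte
pdsmd
gay
yolp
iwyh
xmrl
ifm
ibfy
xsxsr
hkt
ngijk
bxet
bjhw

Derivation:
Hunk 1: at line 1 remove [vitua] add [qnji,yea] -> 15 lines: yxor qnji yea prh tswte pdsmd gay yolp iwyh orixf ifm ibfy iwafo bxet bjhw
Hunk 2: at line 9 remove [orixf] add [xmrl] -> 15 lines: yxor qnji yea prh tswte pdsmd gay yolp iwyh xmrl ifm ibfy iwafo bxet bjhw
Hunk 3: at line 1 remove [yea] add [nyfjw,bkedk] -> 16 lines: yxor qnji nyfjw bkedk prh tswte pdsmd gay yolp iwyh xmrl ifm ibfy iwafo bxet bjhw
Hunk 4: at line 12 remove [iwafo] add [xsxsr,hkt,ngijk] -> 18 lines: yxor qnji nyfjw bkedk prh tswte pdsmd gay yolp iwyh xmrl ifm ibfy xsxsr hkt ngijk bxet bjhw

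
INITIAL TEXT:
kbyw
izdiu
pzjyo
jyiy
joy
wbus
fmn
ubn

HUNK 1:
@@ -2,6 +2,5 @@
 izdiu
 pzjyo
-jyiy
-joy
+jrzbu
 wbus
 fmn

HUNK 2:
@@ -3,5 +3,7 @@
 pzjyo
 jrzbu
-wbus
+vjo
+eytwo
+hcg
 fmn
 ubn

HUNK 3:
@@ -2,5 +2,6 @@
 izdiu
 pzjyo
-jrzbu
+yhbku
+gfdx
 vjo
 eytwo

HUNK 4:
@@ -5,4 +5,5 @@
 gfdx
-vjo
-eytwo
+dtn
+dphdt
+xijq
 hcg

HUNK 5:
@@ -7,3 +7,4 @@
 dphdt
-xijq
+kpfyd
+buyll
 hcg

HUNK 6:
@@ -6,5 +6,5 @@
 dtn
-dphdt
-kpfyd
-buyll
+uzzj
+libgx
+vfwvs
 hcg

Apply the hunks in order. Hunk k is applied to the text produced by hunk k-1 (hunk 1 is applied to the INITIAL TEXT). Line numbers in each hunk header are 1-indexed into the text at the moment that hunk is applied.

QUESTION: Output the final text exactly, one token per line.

Answer: kbyw
izdiu
pzjyo
yhbku
gfdx
dtn
uzzj
libgx
vfwvs
hcg
fmn
ubn

Derivation:
Hunk 1: at line 2 remove [jyiy,joy] add [jrzbu] -> 7 lines: kbyw izdiu pzjyo jrzbu wbus fmn ubn
Hunk 2: at line 3 remove [wbus] add [vjo,eytwo,hcg] -> 9 lines: kbyw izdiu pzjyo jrzbu vjo eytwo hcg fmn ubn
Hunk 3: at line 2 remove [jrzbu] add [yhbku,gfdx] -> 10 lines: kbyw izdiu pzjyo yhbku gfdx vjo eytwo hcg fmn ubn
Hunk 4: at line 5 remove [vjo,eytwo] add [dtn,dphdt,xijq] -> 11 lines: kbyw izdiu pzjyo yhbku gfdx dtn dphdt xijq hcg fmn ubn
Hunk 5: at line 7 remove [xijq] add [kpfyd,buyll] -> 12 lines: kbyw izdiu pzjyo yhbku gfdx dtn dphdt kpfyd buyll hcg fmn ubn
Hunk 6: at line 6 remove [dphdt,kpfyd,buyll] add [uzzj,libgx,vfwvs] -> 12 lines: kbyw izdiu pzjyo yhbku gfdx dtn uzzj libgx vfwvs hcg fmn ubn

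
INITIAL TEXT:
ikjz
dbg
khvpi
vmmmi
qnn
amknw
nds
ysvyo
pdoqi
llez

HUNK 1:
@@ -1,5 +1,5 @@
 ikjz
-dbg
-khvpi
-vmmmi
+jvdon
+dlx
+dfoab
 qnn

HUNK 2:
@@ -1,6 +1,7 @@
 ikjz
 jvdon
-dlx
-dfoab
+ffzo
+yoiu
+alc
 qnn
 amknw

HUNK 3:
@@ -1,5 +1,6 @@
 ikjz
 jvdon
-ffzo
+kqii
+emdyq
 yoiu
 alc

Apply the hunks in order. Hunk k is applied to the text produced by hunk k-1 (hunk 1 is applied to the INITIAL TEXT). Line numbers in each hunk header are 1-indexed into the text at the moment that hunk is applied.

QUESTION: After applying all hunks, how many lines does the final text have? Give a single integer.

Hunk 1: at line 1 remove [dbg,khvpi,vmmmi] add [jvdon,dlx,dfoab] -> 10 lines: ikjz jvdon dlx dfoab qnn amknw nds ysvyo pdoqi llez
Hunk 2: at line 1 remove [dlx,dfoab] add [ffzo,yoiu,alc] -> 11 lines: ikjz jvdon ffzo yoiu alc qnn amknw nds ysvyo pdoqi llez
Hunk 3: at line 1 remove [ffzo] add [kqii,emdyq] -> 12 lines: ikjz jvdon kqii emdyq yoiu alc qnn amknw nds ysvyo pdoqi llez
Final line count: 12

Answer: 12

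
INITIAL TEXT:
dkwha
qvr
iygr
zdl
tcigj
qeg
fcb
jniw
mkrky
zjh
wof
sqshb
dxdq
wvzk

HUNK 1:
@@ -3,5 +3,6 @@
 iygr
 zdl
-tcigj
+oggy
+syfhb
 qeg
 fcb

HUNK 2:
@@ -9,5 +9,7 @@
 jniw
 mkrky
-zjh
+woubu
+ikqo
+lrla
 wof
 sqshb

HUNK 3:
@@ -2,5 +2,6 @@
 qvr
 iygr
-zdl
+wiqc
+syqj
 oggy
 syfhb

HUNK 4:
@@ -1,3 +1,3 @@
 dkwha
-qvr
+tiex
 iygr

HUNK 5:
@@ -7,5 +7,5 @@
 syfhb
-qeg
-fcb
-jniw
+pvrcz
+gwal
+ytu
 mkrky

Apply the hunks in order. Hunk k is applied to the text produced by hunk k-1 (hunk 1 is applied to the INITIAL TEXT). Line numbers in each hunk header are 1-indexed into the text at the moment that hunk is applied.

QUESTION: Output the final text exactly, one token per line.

Hunk 1: at line 3 remove [tcigj] add [oggy,syfhb] -> 15 lines: dkwha qvr iygr zdl oggy syfhb qeg fcb jniw mkrky zjh wof sqshb dxdq wvzk
Hunk 2: at line 9 remove [zjh] add [woubu,ikqo,lrla] -> 17 lines: dkwha qvr iygr zdl oggy syfhb qeg fcb jniw mkrky woubu ikqo lrla wof sqshb dxdq wvzk
Hunk 3: at line 2 remove [zdl] add [wiqc,syqj] -> 18 lines: dkwha qvr iygr wiqc syqj oggy syfhb qeg fcb jniw mkrky woubu ikqo lrla wof sqshb dxdq wvzk
Hunk 4: at line 1 remove [qvr] add [tiex] -> 18 lines: dkwha tiex iygr wiqc syqj oggy syfhb qeg fcb jniw mkrky woubu ikqo lrla wof sqshb dxdq wvzk
Hunk 5: at line 7 remove [qeg,fcb,jniw] add [pvrcz,gwal,ytu] -> 18 lines: dkwha tiex iygr wiqc syqj oggy syfhb pvrcz gwal ytu mkrky woubu ikqo lrla wof sqshb dxdq wvzk

Answer: dkwha
tiex
iygr
wiqc
syqj
oggy
syfhb
pvrcz
gwal
ytu
mkrky
woubu
ikqo
lrla
wof
sqshb
dxdq
wvzk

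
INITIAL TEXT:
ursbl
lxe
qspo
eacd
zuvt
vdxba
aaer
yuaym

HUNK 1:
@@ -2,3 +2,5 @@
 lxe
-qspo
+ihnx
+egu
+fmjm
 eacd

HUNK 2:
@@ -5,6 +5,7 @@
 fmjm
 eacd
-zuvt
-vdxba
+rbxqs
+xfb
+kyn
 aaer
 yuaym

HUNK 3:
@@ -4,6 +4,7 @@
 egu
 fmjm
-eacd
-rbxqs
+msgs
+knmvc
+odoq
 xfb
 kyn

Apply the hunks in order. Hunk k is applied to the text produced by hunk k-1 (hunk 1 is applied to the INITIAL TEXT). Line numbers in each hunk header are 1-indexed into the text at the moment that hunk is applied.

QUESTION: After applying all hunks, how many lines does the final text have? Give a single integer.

Answer: 12

Derivation:
Hunk 1: at line 2 remove [qspo] add [ihnx,egu,fmjm] -> 10 lines: ursbl lxe ihnx egu fmjm eacd zuvt vdxba aaer yuaym
Hunk 2: at line 5 remove [zuvt,vdxba] add [rbxqs,xfb,kyn] -> 11 lines: ursbl lxe ihnx egu fmjm eacd rbxqs xfb kyn aaer yuaym
Hunk 3: at line 4 remove [eacd,rbxqs] add [msgs,knmvc,odoq] -> 12 lines: ursbl lxe ihnx egu fmjm msgs knmvc odoq xfb kyn aaer yuaym
Final line count: 12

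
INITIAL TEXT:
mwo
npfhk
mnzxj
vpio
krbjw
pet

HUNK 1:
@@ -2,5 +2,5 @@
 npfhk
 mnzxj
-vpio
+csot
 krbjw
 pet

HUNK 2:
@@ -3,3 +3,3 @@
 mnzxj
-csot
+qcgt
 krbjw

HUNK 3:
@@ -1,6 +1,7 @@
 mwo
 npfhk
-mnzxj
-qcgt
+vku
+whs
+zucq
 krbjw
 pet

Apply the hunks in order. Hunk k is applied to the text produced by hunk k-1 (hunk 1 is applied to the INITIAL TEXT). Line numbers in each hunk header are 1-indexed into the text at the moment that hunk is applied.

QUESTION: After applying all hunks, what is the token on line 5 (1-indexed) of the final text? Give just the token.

Answer: zucq

Derivation:
Hunk 1: at line 2 remove [vpio] add [csot] -> 6 lines: mwo npfhk mnzxj csot krbjw pet
Hunk 2: at line 3 remove [csot] add [qcgt] -> 6 lines: mwo npfhk mnzxj qcgt krbjw pet
Hunk 3: at line 1 remove [mnzxj,qcgt] add [vku,whs,zucq] -> 7 lines: mwo npfhk vku whs zucq krbjw pet
Final line 5: zucq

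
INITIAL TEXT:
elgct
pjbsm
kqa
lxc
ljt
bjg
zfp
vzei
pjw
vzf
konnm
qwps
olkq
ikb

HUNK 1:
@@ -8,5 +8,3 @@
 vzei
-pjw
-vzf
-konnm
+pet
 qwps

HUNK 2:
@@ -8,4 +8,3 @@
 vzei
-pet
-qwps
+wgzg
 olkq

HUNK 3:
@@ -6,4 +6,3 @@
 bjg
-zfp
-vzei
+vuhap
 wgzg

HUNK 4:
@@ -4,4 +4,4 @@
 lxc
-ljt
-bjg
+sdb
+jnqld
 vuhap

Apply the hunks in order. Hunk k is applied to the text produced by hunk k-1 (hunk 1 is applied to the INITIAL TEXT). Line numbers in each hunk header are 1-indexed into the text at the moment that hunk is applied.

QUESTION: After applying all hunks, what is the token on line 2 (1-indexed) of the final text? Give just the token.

Hunk 1: at line 8 remove [pjw,vzf,konnm] add [pet] -> 12 lines: elgct pjbsm kqa lxc ljt bjg zfp vzei pet qwps olkq ikb
Hunk 2: at line 8 remove [pet,qwps] add [wgzg] -> 11 lines: elgct pjbsm kqa lxc ljt bjg zfp vzei wgzg olkq ikb
Hunk 3: at line 6 remove [zfp,vzei] add [vuhap] -> 10 lines: elgct pjbsm kqa lxc ljt bjg vuhap wgzg olkq ikb
Hunk 4: at line 4 remove [ljt,bjg] add [sdb,jnqld] -> 10 lines: elgct pjbsm kqa lxc sdb jnqld vuhap wgzg olkq ikb
Final line 2: pjbsm

Answer: pjbsm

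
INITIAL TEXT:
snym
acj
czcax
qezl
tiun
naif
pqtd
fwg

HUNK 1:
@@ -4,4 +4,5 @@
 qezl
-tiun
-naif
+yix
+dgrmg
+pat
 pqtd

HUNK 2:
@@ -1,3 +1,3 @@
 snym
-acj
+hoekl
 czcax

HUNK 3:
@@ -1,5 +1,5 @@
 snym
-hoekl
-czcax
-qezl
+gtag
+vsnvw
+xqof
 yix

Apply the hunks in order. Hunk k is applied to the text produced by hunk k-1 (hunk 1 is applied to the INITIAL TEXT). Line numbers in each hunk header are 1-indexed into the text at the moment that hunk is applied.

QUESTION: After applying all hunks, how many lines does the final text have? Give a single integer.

Hunk 1: at line 4 remove [tiun,naif] add [yix,dgrmg,pat] -> 9 lines: snym acj czcax qezl yix dgrmg pat pqtd fwg
Hunk 2: at line 1 remove [acj] add [hoekl] -> 9 lines: snym hoekl czcax qezl yix dgrmg pat pqtd fwg
Hunk 3: at line 1 remove [hoekl,czcax,qezl] add [gtag,vsnvw,xqof] -> 9 lines: snym gtag vsnvw xqof yix dgrmg pat pqtd fwg
Final line count: 9

Answer: 9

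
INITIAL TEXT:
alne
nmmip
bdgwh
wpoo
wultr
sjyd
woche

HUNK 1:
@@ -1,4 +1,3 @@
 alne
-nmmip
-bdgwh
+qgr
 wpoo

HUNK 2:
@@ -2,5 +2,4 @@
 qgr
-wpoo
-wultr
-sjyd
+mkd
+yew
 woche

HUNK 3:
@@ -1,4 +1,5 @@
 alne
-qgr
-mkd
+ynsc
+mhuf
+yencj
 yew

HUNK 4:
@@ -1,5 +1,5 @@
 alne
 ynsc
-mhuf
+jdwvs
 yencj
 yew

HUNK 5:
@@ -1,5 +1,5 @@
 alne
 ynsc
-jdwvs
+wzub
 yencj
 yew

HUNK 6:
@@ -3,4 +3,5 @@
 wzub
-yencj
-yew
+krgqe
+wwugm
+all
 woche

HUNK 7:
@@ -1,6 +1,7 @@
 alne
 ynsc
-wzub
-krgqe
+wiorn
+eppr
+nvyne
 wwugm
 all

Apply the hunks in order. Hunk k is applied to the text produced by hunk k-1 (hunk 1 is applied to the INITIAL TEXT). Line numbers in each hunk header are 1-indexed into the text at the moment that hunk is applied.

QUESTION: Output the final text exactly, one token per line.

Hunk 1: at line 1 remove [nmmip,bdgwh] add [qgr] -> 6 lines: alne qgr wpoo wultr sjyd woche
Hunk 2: at line 2 remove [wpoo,wultr,sjyd] add [mkd,yew] -> 5 lines: alne qgr mkd yew woche
Hunk 3: at line 1 remove [qgr,mkd] add [ynsc,mhuf,yencj] -> 6 lines: alne ynsc mhuf yencj yew woche
Hunk 4: at line 1 remove [mhuf] add [jdwvs] -> 6 lines: alne ynsc jdwvs yencj yew woche
Hunk 5: at line 1 remove [jdwvs] add [wzub] -> 6 lines: alne ynsc wzub yencj yew woche
Hunk 6: at line 3 remove [yencj,yew] add [krgqe,wwugm,all] -> 7 lines: alne ynsc wzub krgqe wwugm all woche
Hunk 7: at line 1 remove [wzub,krgqe] add [wiorn,eppr,nvyne] -> 8 lines: alne ynsc wiorn eppr nvyne wwugm all woche

Answer: alne
ynsc
wiorn
eppr
nvyne
wwugm
all
woche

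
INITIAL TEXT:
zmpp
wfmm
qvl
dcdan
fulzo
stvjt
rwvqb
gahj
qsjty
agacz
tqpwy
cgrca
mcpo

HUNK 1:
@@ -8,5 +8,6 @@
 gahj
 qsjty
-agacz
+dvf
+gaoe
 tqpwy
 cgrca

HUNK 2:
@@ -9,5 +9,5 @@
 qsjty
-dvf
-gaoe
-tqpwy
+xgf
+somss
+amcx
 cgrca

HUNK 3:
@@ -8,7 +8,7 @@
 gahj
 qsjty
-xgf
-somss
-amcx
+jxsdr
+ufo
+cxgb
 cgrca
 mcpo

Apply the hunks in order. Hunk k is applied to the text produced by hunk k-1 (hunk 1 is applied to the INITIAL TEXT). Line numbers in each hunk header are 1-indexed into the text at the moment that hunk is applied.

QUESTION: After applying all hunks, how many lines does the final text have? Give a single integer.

Hunk 1: at line 8 remove [agacz] add [dvf,gaoe] -> 14 lines: zmpp wfmm qvl dcdan fulzo stvjt rwvqb gahj qsjty dvf gaoe tqpwy cgrca mcpo
Hunk 2: at line 9 remove [dvf,gaoe,tqpwy] add [xgf,somss,amcx] -> 14 lines: zmpp wfmm qvl dcdan fulzo stvjt rwvqb gahj qsjty xgf somss amcx cgrca mcpo
Hunk 3: at line 8 remove [xgf,somss,amcx] add [jxsdr,ufo,cxgb] -> 14 lines: zmpp wfmm qvl dcdan fulzo stvjt rwvqb gahj qsjty jxsdr ufo cxgb cgrca mcpo
Final line count: 14

Answer: 14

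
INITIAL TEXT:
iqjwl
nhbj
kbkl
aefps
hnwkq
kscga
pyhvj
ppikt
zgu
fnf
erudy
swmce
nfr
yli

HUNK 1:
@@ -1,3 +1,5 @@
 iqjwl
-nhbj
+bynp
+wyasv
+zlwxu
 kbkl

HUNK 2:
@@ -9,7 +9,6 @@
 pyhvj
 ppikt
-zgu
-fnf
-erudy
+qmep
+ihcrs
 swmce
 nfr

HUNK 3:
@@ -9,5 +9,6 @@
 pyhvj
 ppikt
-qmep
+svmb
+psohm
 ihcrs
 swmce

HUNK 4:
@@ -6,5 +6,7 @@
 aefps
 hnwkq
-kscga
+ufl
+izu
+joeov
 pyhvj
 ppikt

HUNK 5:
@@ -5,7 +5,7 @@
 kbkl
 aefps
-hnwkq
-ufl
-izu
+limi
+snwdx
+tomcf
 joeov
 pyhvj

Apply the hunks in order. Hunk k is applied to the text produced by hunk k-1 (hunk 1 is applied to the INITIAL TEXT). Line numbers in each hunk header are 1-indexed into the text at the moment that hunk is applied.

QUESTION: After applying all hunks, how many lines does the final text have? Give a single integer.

Hunk 1: at line 1 remove [nhbj] add [bynp,wyasv,zlwxu] -> 16 lines: iqjwl bynp wyasv zlwxu kbkl aefps hnwkq kscga pyhvj ppikt zgu fnf erudy swmce nfr yli
Hunk 2: at line 9 remove [zgu,fnf,erudy] add [qmep,ihcrs] -> 15 lines: iqjwl bynp wyasv zlwxu kbkl aefps hnwkq kscga pyhvj ppikt qmep ihcrs swmce nfr yli
Hunk 3: at line 9 remove [qmep] add [svmb,psohm] -> 16 lines: iqjwl bynp wyasv zlwxu kbkl aefps hnwkq kscga pyhvj ppikt svmb psohm ihcrs swmce nfr yli
Hunk 4: at line 6 remove [kscga] add [ufl,izu,joeov] -> 18 lines: iqjwl bynp wyasv zlwxu kbkl aefps hnwkq ufl izu joeov pyhvj ppikt svmb psohm ihcrs swmce nfr yli
Hunk 5: at line 5 remove [hnwkq,ufl,izu] add [limi,snwdx,tomcf] -> 18 lines: iqjwl bynp wyasv zlwxu kbkl aefps limi snwdx tomcf joeov pyhvj ppikt svmb psohm ihcrs swmce nfr yli
Final line count: 18

Answer: 18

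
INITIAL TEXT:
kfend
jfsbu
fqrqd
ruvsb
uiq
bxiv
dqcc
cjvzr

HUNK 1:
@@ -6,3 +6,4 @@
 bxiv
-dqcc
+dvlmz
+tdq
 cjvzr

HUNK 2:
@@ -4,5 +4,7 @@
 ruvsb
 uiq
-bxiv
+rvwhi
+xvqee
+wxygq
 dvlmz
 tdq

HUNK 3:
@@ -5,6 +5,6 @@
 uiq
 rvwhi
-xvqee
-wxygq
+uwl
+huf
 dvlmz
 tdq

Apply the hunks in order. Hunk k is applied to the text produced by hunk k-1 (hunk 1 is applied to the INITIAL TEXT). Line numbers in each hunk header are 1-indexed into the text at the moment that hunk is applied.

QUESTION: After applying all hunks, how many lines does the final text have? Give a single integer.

Hunk 1: at line 6 remove [dqcc] add [dvlmz,tdq] -> 9 lines: kfend jfsbu fqrqd ruvsb uiq bxiv dvlmz tdq cjvzr
Hunk 2: at line 4 remove [bxiv] add [rvwhi,xvqee,wxygq] -> 11 lines: kfend jfsbu fqrqd ruvsb uiq rvwhi xvqee wxygq dvlmz tdq cjvzr
Hunk 3: at line 5 remove [xvqee,wxygq] add [uwl,huf] -> 11 lines: kfend jfsbu fqrqd ruvsb uiq rvwhi uwl huf dvlmz tdq cjvzr
Final line count: 11

Answer: 11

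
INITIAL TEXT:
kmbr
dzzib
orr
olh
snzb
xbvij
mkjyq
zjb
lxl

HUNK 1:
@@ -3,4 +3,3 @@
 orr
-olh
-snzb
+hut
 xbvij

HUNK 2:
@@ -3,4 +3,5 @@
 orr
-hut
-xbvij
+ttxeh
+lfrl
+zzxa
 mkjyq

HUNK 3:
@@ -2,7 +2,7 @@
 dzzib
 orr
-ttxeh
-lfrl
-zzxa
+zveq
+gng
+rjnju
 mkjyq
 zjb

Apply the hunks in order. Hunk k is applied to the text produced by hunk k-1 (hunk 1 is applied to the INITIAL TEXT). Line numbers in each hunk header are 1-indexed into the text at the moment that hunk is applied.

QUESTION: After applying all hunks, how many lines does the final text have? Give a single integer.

Answer: 9

Derivation:
Hunk 1: at line 3 remove [olh,snzb] add [hut] -> 8 lines: kmbr dzzib orr hut xbvij mkjyq zjb lxl
Hunk 2: at line 3 remove [hut,xbvij] add [ttxeh,lfrl,zzxa] -> 9 lines: kmbr dzzib orr ttxeh lfrl zzxa mkjyq zjb lxl
Hunk 3: at line 2 remove [ttxeh,lfrl,zzxa] add [zveq,gng,rjnju] -> 9 lines: kmbr dzzib orr zveq gng rjnju mkjyq zjb lxl
Final line count: 9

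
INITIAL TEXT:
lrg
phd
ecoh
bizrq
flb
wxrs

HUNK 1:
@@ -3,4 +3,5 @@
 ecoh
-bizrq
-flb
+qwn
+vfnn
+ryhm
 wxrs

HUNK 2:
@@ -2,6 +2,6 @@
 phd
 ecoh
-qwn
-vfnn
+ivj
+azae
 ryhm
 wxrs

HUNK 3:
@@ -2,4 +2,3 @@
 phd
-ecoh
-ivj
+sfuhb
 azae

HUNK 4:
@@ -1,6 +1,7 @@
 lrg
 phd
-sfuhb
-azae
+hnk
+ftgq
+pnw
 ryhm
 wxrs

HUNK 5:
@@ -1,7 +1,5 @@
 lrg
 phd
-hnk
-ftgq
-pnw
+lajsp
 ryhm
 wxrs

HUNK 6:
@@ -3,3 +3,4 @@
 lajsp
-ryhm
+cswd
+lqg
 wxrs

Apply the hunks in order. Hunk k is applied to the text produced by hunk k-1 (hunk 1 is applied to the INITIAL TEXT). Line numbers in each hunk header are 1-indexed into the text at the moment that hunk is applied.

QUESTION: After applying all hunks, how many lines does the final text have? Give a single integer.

Answer: 6

Derivation:
Hunk 1: at line 3 remove [bizrq,flb] add [qwn,vfnn,ryhm] -> 7 lines: lrg phd ecoh qwn vfnn ryhm wxrs
Hunk 2: at line 2 remove [qwn,vfnn] add [ivj,azae] -> 7 lines: lrg phd ecoh ivj azae ryhm wxrs
Hunk 3: at line 2 remove [ecoh,ivj] add [sfuhb] -> 6 lines: lrg phd sfuhb azae ryhm wxrs
Hunk 4: at line 1 remove [sfuhb,azae] add [hnk,ftgq,pnw] -> 7 lines: lrg phd hnk ftgq pnw ryhm wxrs
Hunk 5: at line 1 remove [hnk,ftgq,pnw] add [lajsp] -> 5 lines: lrg phd lajsp ryhm wxrs
Hunk 6: at line 3 remove [ryhm] add [cswd,lqg] -> 6 lines: lrg phd lajsp cswd lqg wxrs
Final line count: 6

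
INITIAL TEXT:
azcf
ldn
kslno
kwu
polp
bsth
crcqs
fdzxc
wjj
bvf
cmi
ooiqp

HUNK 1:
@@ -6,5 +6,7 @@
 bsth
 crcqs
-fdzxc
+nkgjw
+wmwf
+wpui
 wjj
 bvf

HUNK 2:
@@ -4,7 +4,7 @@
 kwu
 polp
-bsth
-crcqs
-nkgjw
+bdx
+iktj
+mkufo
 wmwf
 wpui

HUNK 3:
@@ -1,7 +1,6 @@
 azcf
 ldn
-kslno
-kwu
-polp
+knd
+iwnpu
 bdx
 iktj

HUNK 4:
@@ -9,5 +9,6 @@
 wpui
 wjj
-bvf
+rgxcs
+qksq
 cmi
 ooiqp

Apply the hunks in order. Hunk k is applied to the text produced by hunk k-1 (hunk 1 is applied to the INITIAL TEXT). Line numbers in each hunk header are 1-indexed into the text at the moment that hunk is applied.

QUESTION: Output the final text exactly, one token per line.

Hunk 1: at line 6 remove [fdzxc] add [nkgjw,wmwf,wpui] -> 14 lines: azcf ldn kslno kwu polp bsth crcqs nkgjw wmwf wpui wjj bvf cmi ooiqp
Hunk 2: at line 4 remove [bsth,crcqs,nkgjw] add [bdx,iktj,mkufo] -> 14 lines: azcf ldn kslno kwu polp bdx iktj mkufo wmwf wpui wjj bvf cmi ooiqp
Hunk 3: at line 1 remove [kslno,kwu,polp] add [knd,iwnpu] -> 13 lines: azcf ldn knd iwnpu bdx iktj mkufo wmwf wpui wjj bvf cmi ooiqp
Hunk 4: at line 9 remove [bvf] add [rgxcs,qksq] -> 14 lines: azcf ldn knd iwnpu bdx iktj mkufo wmwf wpui wjj rgxcs qksq cmi ooiqp

Answer: azcf
ldn
knd
iwnpu
bdx
iktj
mkufo
wmwf
wpui
wjj
rgxcs
qksq
cmi
ooiqp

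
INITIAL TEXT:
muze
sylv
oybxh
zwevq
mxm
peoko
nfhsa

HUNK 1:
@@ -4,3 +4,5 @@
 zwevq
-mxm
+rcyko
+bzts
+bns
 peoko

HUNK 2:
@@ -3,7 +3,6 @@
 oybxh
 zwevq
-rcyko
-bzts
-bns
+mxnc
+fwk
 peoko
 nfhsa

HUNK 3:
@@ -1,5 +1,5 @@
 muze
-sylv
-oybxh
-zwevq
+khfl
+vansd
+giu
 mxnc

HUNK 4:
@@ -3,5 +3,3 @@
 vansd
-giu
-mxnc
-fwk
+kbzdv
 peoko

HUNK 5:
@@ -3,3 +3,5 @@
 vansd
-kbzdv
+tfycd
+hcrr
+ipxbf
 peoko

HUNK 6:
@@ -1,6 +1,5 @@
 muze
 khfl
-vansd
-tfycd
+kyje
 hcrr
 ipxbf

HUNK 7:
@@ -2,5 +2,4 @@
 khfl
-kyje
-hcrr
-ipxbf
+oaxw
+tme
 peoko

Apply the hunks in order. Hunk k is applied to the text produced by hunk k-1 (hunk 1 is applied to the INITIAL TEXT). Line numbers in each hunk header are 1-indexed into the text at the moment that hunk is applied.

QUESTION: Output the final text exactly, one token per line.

Hunk 1: at line 4 remove [mxm] add [rcyko,bzts,bns] -> 9 lines: muze sylv oybxh zwevq rcyko bzts bns peoko nfhsa
Hunk 2: at line 3 remove [rcyko,bzts,bns] add [mxnc,fwk] -> 8 lines: muze sylv oybxh zwevq mxnc fwk peoko nfhsa
Hunk 3: at line 1 remove [sylv,oybxh,zwevq] add [khfl,vansd,giu] -> 8 lines: muze khfl vansd giu mxnc fwk peoko nfhsa
Hunk 4: at line 3 remove [giu,mxnc,fwk] add [kbzdv] -> 6 lines: muze khfl vansd kbzdv peoko nfhsa
Hunk 5: at line 3 remove [kbzdv] add [tfycd,hcrr,ipxbf] -> 8 lines: muze khfl vansd tfycd hcrr ipxbf peoko nfhsa
Hunk 6: at line 1 remove [vansd,tfycd] add [kyje] -> 7 lines: muze khfl kyje hcrr ipxbf peoko nfhsa
Hunk 7: at line 2 remove [kyje,hcrr,ipxbf] add [oaxw,tme] -> 6 lines: muze khfl oaxw tme peoko nfhsa

Answer: muze
khfl
oaxw
tme
peoko
nfhsa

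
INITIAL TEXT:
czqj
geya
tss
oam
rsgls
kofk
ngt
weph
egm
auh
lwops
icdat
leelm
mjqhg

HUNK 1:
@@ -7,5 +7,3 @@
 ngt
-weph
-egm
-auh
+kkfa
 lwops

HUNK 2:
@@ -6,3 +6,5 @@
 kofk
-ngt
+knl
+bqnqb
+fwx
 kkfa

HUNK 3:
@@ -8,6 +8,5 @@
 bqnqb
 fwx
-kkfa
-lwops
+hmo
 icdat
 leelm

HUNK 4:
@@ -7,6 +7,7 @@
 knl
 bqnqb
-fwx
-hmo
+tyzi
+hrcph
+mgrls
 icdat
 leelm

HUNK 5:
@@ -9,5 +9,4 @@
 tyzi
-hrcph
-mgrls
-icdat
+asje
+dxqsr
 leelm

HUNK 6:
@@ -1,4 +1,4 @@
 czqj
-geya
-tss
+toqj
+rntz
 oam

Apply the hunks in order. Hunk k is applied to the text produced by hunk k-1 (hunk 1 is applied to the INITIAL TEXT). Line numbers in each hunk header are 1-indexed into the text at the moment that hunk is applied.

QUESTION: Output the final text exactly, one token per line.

Answer: czqj
toqj
rntz
oam
rsgls
kofk
knl
bqnqb
tyzi
asje
dxqsr
leelm
mjqhg

Derivation:
Hunk 1: at line 7 remove [weph,egm,auh] add [kkfa] -> 12 lines: czqj geya tss oam rsgls kofk ngt kkfa lwops icdat leelm mjqhg
Hunk 2: at line 6 remove [ngt] add [knl,bqnqb,fwx] -> 14 lines: czqj geya tss oam rsgls kofk knl bqnqb fwx kkfa lwops icdat leelm mjqhg
Hunk 3: at line 8 remove [kkfa,lwops] add [hmo] -> 13 lines: czqj geya tss oam rsgls kofk knl bqnqb fwx hmo icdat leelm mjqhg
Hunk 4: at line 7 remove [fwx,hmo] add [tyzi,hrcph,mgrls] -> 14 lines: czqj geya tss oam rsgls kofk knl bqnqb tyzi hrcph mgrls icdat leelm mjqhg
Hunk 5: at line 9 remove [hrcph,mgrls,icdat] add [asje,dxqsr] -> 13 lines: czqj geya tss oam rsgls kofk knl bqnqb tyzi asje dxqsr leelm mjqhg
Hunk 6: at line 1 remove [geya,tss] add [toqj,rntz] -> 13 lines: czqj toqj rntz oam rsgls kofk knl bqnqb tyzi asje dxqsr leelm mjqhg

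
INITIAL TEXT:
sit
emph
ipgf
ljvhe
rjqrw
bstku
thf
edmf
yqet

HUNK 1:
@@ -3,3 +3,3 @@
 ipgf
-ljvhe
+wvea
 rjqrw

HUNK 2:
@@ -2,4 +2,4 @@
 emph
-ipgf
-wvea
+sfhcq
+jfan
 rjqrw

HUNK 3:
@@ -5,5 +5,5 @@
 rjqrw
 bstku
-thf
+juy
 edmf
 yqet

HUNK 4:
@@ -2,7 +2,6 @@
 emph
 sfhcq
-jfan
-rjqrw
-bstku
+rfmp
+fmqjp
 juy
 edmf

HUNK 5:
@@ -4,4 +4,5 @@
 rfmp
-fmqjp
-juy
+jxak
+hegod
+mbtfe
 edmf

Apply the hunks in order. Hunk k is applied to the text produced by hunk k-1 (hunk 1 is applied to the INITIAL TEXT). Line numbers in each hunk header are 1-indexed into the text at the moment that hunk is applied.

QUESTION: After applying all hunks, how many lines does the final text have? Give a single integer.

Answer: 9

Derivation:
Hunk 1: at line 3 remove [ljvhe] add [wvea] -> 9 lines: sit emph ipgf wvea rjqrw bstku thf edmf yqet
Hunk 2: at line 2 remove [ipgf,wvea] add [sfhcq,jfan] -> 9 lines: sit emph sfhcq jfan rjqrw bstku thf edmf yqet
Hunk 3: at line 5 remove [thf] add [juy] -> 9 lines: sit emph sfhcq jfan rjqrw bstku juy edmf yqet
Hunk 4: at line 2 remove [jfan,rjqrw,bstku] add [rfmp,fmqjp] -> 8 lines: sit emph sfhcq rfmp fmqjp juy edmf yqet
Hunk 5: at line 4 remove [fmqjp,juy] add [jxak,hegod,mbtfe] -> 9 lines: sit emph sfhcq rfmp jxak hegod mbtfe edmf yqet
Final line count: 9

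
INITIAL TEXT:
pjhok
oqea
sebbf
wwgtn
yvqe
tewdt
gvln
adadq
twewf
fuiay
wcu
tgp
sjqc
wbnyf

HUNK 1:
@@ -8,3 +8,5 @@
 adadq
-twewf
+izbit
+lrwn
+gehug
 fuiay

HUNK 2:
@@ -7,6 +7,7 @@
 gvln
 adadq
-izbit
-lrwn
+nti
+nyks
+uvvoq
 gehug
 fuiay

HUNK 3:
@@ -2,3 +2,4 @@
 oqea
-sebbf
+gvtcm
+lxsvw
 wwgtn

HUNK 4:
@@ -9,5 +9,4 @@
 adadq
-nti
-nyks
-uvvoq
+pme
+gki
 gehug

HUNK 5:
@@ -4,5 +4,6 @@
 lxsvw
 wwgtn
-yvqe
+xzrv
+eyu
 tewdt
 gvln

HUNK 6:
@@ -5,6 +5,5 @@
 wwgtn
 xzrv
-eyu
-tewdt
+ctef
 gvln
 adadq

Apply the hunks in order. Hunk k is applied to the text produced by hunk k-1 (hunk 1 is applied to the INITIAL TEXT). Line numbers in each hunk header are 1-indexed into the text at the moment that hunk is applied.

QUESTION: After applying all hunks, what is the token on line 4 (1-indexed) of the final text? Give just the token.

Hunk 1: at line 8 remove [twewf] add [izbit,lrwn,gehug] -> 16 lines: pjhok oqea sebbf wwgtn yvqe tewdt gvln adadq izbit lrwn gehug fuiay wcu tgp sjqc wbnyf
Hunk 2: at line 7 remove [izbit,lrwn] add [nti,nyks,uvvoq] -> 17 lines: pjhok oqea sebbf wwgtn yvqe tewdt gvln adadq nti nyks uvvoq gehug fuiay wcu tgp sjqc wbnyf
Hunk 3: at line 2 remove [sebbf] add [gvtcm,lxsvw] -> 18 lines: pjhok oqea gvtcm lxsvw wwgtn yvqe tewdt gvln adadq nti nyks uvvoq gehug fuiay wcu tgp sjqc wbnyf
Hunk 4: at line 9 remove [nti,nyks,uvvoq] add [pme,gki] -> 17 lines: pjhok oqea gvtcm lxsvw wwgtn yvqe tewdt gvln adadq pme gki gehug fuiay wcu tgp sjqc wbnyf
Hunk 5: at line 4 remove [yvqe] add [xzrv,eyu] -> 18 lines: pjhok oqea gvtcm lxsvw wwgtn xzrv eyu tewdt gvln adadq pme gki gehug fuiay wcu tgp sjqc wbnyf
Hunk 6: at line 5 remove [eyu,tewdt] add [ctef] -> 17 lines: pjhok oqea gvtcm lxsvw wwgtn xzrv ctef gvln adadq pme gki gehug fuiay wcu tgp sjqc wbnyf
Final line 4: lxsvw

Answer: lxsvw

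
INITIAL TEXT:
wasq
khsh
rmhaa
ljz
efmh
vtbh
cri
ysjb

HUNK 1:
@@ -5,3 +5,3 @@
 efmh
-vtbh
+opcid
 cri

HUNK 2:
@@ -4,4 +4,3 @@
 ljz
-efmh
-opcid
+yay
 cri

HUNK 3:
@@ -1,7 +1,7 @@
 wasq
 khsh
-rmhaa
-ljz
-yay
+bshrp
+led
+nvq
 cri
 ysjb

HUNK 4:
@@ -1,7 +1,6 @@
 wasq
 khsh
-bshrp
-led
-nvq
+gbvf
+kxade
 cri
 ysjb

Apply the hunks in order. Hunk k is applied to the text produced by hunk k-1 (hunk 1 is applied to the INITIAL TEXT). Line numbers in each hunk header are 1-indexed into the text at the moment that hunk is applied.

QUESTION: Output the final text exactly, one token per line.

Hunk 1: at line 5 remove [vtbh] add [opcid] -> 8 lines: wasq khsh rmhaa ljz efmh opcid cri ysjb
Hunk 2: at line 4 remove [efmh,opcid] add [yay] -> 7 lines: wasq khsh rmhaa ljz yay cri ysjb
Hunk 3: at line 1 remove [rmhaa,ljz,yay] add [bshrp,led,nvq] -> 7 lines: wasq khsh bshrp led nvq cri ysjb
Hunk 4: at line 1 remove [bshrp,led,nvq] add [gbvf,kxade] -> 6 lines: wasq khsh gbvf kxade cri ysjb

Answer: wasq
khsh
gbvf
kxade
cri
ysjb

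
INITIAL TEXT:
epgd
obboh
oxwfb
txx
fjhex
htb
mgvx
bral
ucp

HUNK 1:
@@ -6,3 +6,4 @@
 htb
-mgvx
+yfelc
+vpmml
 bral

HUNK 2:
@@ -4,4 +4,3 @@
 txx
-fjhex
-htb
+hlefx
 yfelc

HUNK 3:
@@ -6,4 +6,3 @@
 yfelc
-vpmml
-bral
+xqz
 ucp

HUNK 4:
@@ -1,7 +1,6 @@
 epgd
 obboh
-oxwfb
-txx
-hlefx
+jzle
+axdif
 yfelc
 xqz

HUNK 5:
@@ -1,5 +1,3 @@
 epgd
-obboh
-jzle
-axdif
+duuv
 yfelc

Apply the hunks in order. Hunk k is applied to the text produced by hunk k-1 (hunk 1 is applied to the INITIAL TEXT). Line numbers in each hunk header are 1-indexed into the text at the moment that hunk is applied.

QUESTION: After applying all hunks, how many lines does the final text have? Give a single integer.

Answer: 5

Derivation:
Hunk 1: at line 6 remove [mgvx] add [yfelc,vpmml] -> 10 lines: epgd obboh oxwfb txx fjhex htb yfelc vpmml bral ucp
Hunk 2: at line 4 remove [fjhex,htb] add [hlefx] -> 9 lines: epgd obboh oxwfb txx hlefx yfelc vpmml bral ucp
Hunk 3: at line 6 remove [vpmml,bral] add [xqz] -> 8 lines: epgd obboh oxwfb txx hlefx yfelc xqz ucp
Hunk 4: at line 1 remove [oxwfb,txx,hlefx] add [jzle,axdif] -> 7 lines: epgd obboh jzle axdif yfelc xqz ucp
Hunk 5: at line 1 remove [obboh,jzle,axdif] add [duuv] -> 5 lines: epgd duuv yfelc xqz ucp
Final line count: 5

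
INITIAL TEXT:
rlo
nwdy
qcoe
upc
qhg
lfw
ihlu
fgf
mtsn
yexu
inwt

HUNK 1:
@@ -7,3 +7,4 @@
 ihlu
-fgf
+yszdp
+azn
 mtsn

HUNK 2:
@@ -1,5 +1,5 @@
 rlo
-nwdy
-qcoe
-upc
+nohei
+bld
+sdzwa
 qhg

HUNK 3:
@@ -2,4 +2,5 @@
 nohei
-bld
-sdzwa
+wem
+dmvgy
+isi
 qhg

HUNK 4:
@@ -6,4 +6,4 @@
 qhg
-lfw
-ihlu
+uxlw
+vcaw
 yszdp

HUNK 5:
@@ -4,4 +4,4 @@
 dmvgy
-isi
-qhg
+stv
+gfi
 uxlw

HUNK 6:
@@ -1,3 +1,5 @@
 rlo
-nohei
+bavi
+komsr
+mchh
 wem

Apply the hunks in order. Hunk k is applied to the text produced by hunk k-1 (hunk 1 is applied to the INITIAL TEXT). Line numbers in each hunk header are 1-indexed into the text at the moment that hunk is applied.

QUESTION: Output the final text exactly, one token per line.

Hunk 1: at line 7 remove [fgf] add [yszdp,azn] -> 12 lines: rlo nwdy qcoe upc qhg lfw ihlu yszdp azn mtsn yexu inwt
Hunk 2: at line 1 remove [nwdy,qcoe,upc] add [nohei,bld,sdzwa] -> 12 lines: rlo nohei bld sdzwa qhg lfw ihlu yszdp azn mtsn yexu inwt
Hunk 3: at line 2 remove [bld,sdzwa] add [wem,dmvgy,isi] -> 13 lines: rlo nohei wem dmvgy isi qhg lfw ihlu yszdp azn mtsn yexu inwt
Hunk 4: at line 6 remove [lfw,ihlu] add [uxlw,vcaw] -> 13 lines: rlo nohei wem dmvgy isi qhg uxlw vcaw yszdp azn mtsn yexu inwt
Hunk 5: at line 4 remove [isi,qhg] add [stv,gfi] -> 13 lines: rlo nohei wem dmvgy stv gfi uxlw vcaw yszdp azn mtsn yexu inwt
Hunk 6: at line 1 remove [nohei] add [bavi,komsr,mchh] -> 15 lines: rlo bavi komsr mchh wem dmvgy stv gfi uxlw vcaw yszdp azn mtsn yexu inwt

Answer: rlo
bavi
komsr
mchh
wem
dmvgy
stv
gfi
uxlw
vcaw
yszdp
azn
mtsn
yexu
inwt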